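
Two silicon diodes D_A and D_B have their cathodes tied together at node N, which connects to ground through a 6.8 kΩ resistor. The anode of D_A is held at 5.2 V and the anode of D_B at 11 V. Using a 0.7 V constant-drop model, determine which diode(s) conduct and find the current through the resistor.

Assume both conduct. Then node N would need to be at both 5.2−0.7 = 4.5 V and 11−0.7 = 10.3 V, which is impossible.
Assume only D_B conducts: V_N = 11 − 0.7 = 10.3 V, so I_R = 10.3/6.8 = 1.51 mA.
Check D_A: its anode-to-cathode voltage is 5.2 − 10.3 = -5.1 V < 0.7 V, so it is off. The assumption is consistent.

Only D_B conducts; I_R ≈ 1.5 mA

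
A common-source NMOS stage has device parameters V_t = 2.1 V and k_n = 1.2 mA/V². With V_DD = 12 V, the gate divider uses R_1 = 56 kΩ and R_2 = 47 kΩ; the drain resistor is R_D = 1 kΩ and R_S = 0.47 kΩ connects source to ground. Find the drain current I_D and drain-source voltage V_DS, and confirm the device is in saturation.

V_G = V_DD·R_2/(R_1+R_2) = 12×47/103 = 5.48 V.
Assume saturation: I_D = (k_n/2)(V_GS − V_t)² with V_GS = V_G − I_D·R_S = 5.48 − 0.47·I_D.
Substituting gives 0.133·I_D² − 2.9·I_D + 6.84 = 0, with roots I_D = 2.68 or 19.2 mA.
The root I_D = 19.2 mA gives V_GS = -3.56 V ≤ V_t, so take I_D = 2.68 mA.
Then V_GS = 4.21 V and V_DS = V_DD − I_D(R_D+R_S) = 12 − 2.68×1.47 = 8.06 V.
Saturation requires V_DS ≥ V_GS − V_t = 2.11 V; 8.06 ≥ 2.11 ✓.

I_D ≈ 2.7 mA, V_DS ≈ 8.1 V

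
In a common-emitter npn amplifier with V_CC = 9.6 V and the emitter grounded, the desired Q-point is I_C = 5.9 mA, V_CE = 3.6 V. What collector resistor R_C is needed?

Collector loop: V_CC = I_C·R_C + V_CE.
R_C = (V_CC − V_CE)/I_C = (9.6 − 3.6)/5.9 = 1.02 kΩ.

R_C ≈ 1 kΩ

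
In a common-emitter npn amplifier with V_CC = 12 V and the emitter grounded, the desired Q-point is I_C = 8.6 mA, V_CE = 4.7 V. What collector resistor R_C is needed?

Collector loop: V_CC = I_C·R_C + V_CE.
R_C = (V_CC − V_CE)/I_C = (12 − 4.7)/8.6 = 0.849 kΩ.

R_C ≈ 0.85 kΩ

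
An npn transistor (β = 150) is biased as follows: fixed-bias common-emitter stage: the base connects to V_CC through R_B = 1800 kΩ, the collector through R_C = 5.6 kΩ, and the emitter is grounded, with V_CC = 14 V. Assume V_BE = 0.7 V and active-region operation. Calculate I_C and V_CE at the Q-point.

Base loop: V_CC = I_B·R_B + V_BE, so I_B = (14 − 0.7)/1800 kΩ = 0.00739 mA.
In the active region I_C = β·I_B = 150 × 0.00739 = 1.11 mA.
Collector loop: V_CE = V_CC − I_C·R_C = 14 − 1.11×5.6 = 7.79 V.
Since V_CE = 7.79 V > V_CE(sat) ≈ 0.2 V, the transistor is in the active region as assumed.

I_C ≈ 1.1 mA, V_CE ≈ 7.8 V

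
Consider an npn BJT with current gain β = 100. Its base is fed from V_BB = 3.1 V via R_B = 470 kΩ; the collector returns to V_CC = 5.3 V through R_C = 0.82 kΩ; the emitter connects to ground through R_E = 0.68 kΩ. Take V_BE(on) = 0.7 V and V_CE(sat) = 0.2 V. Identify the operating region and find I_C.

Assume active. Base-emitter loop: I_B = (V_BB − V_BE)/(R_B + (β+1)R_E) = (3.1 − 0.7)/(470 + 101×0.68) = 0.00446 mA.
I_C = β·I_B = 100×0.00446 = 0.446 mA.
V_CE = V_CC − I_C·R_C − I_E·R_E = 5.3 − 0.446×0.82 − 0.45×0.68 = 4.63 V > V_CE(sat), so the active-region assumption holds.

active; I_C ≈ 0.45 mA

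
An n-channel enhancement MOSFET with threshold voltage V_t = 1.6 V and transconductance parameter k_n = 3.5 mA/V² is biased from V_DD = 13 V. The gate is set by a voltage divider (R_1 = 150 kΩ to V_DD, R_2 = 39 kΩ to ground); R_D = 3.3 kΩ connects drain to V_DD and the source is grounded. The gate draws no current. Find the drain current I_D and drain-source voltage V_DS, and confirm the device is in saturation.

V_G = V_DD·R_2/(R_1+R_2) = 13×39/189 = 2.68 V. With the source grounded, V_GS = V_G = 2.68 V.
Assume saturation: I_D = (k_n/2)(V_GS − V_t)² = (3.5/2)×(2.68 − 1.6)² = 1.75×1.08² = 2.05 mA.
V_DS = V_DD − I_D·R_D = 13 − 2.05×3.3 = 6.23 V.
Saturation requires V_DS ≥ V_GS − V_t = 1.08 V; 6.23 ≥ 1.08 ✓.

I_D ≈ 2.1 mA, V_DS ≈ 6.2 V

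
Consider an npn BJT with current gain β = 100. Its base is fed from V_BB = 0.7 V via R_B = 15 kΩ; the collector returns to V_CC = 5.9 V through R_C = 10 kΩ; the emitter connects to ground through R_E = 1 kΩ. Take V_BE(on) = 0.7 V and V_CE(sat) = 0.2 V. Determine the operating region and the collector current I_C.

cutoff; I_C ≈ 0

V_BB = 0.7 V ≤ V_BE(on) = 0.7 V, so the base-emitter junction is not forward biased.
The transistor is in cutoff: I_B = I_C = 0.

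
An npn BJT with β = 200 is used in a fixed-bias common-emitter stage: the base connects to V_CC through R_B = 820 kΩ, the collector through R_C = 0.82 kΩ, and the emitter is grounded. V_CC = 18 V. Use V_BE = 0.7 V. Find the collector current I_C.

Base loop: V_CC = I_B·R_B + V_BE, so I_B = (18 − 0.7)/820 kΩ = 0.0211 mA.
In the active region I_C = β·I_B = 200 × 0.0211 = 4.22 mA.
Collector loop: V_CE = V_CC − I_C·R_C = 18 − 4.22×0.82 = 14.5 V.
Since V_CE = 14.5 V > V_CE(sat) ≈ 0.2 V, the transistor is in the active region as assumed.

I_C ≈ 4.2 mA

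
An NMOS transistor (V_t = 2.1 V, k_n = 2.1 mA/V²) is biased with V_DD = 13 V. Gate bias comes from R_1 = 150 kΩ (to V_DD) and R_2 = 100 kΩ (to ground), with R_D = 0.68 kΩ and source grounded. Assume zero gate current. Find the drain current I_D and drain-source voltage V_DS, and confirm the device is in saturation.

I_D ≈ 10 mA, V_DS ≈ 6.1 V

V_G = V_DD·R_2/(R_1+R_2) = 13×100/250 = 5.2 V. With the source grounded, V_GS = V_G = 5.2 V.
Assume saturation: I_D = (k_n/2)(V_GS − V_t)² = (2.1/2)×(5.2 − 2.1)² = 1.05×3.1² = 10.1 mA.
V_DS = V_DD − I_D·R_D = 13 − 10.1×0.68 = 6.14 V.
Saturation requires V_DS ≥ V_GS − V_t = 3.1 V; 6.14 ≥ 3.1 ✓.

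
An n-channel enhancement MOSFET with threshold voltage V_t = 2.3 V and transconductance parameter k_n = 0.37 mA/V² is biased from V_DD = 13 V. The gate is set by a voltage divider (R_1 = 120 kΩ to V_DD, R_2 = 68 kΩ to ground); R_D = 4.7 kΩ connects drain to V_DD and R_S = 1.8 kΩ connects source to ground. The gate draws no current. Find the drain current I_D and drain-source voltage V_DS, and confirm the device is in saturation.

I_D ≈ 0.46 mA, V_DS ≈ 10 V

V_G = V_DD·R_2/(R_1+R_2) = 13×68/188 = 4.7 V.
Assume saturation: I_D = (k_n/2)(V_GS − V_t)² with V_GS = V_G − I_D·R_S = 4.7 − 1.8·I_D.
Substituting gives 0.599·I_D² − 2.6·I_D + 1.07 = 0, with roots I_D = 0.459 or 3.88 mA.
The root I_D = 3.88 mA gives V_GS = -2.28 V ≤ V_t, so take I_D = 0.459 mA.
Then V_GS = 3.88 V and V_DS = V_DD − I_D(R_D+R_S) = 13 − 0.459×6.5 = 10 V.
Saturation requires V_DS ≥ V_GS − V_t = 1.58 V; 10 ≥ 1.58 ✓.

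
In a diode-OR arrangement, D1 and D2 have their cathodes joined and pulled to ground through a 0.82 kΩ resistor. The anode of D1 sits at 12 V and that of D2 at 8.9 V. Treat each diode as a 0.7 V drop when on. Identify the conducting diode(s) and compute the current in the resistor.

Only D1 conducts; I_R ≈ 14 mA

Assume both conduct. Then node N would need to be at both 12−0.7 = 11.3 V and 8.9−0.7 = 8.2 V, which is impossible.
Assume only D1 conducts: V_N = 12 − 0.7 = 11.3 V, so I_R = 11.3/0.82 = 13.8 mA.
Check D2: its anode-to-cathode voltage is 8.9 − 11.3 = -2.4 V < 0.7 V, so it is off. The assumption is consistent.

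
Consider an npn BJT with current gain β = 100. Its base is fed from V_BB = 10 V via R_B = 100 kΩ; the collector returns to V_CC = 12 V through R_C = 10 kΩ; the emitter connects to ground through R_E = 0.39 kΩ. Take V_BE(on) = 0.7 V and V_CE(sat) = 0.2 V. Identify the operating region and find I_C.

saturation; I_C ≈ 1.1 mA

Assume active: I_B = (10 − 0.7)/(100 + 101×0.39) = 0.0667 mA, I_C = β·I_B = 6.67 mA.
Then V_CE = 12 − 6.67×10 − 6.74×0.39 = -57.3 V < 0.2 V — the active assumption fails.
Re-solve with V_CE = 0.2 V. KCL at the emitter: V_E/R_E = (V_BB−0.7−V_E)/R_B + (V_CC−0.2−V_E)/R_C, giving V_E = 0.476 V.
I_C = (V_CC − 0.2 − V_E)/R_C = (11.8 − 0.476)/10 = 1.13 mA.
Check: I_B = (9.3 − 0.476)/100 = 0.0882 mA, and β·I_B = 8.82 mA > I_C, confirming saturation.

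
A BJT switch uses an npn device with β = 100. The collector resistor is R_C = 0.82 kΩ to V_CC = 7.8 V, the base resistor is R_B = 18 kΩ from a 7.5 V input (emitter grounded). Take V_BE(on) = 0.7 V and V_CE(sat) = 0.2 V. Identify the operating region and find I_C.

Assume active: I_B = (7.5 − 0.7)/18 = 0.378 mA, giving I_C = β·I_B = 37.8 mA.
But then V_CE = 7.8 − 37.8×0.82 = -23.2 V < V_CE(sat) = 0.2 V — impossible in the active region.
So the transistor is saturated. With V_CE = 0.2 V, I_C = (V_CC − 0.2)/R_C = 7.6/0.82 = 9.27 mA.
Check: β·I_B = 37.8 mA > I_C = 9.27 mA, confirming saturation.

saturation; I_C ≈ 9.3 mA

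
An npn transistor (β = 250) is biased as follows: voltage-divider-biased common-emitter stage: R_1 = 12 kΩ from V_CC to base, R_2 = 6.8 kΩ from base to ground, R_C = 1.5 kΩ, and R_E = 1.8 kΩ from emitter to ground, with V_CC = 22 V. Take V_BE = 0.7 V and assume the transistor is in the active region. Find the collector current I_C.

I_C ≈ 4 mA

Thevenize the base divider: V_Th = V_CC·R_2/(R_1+R_2) = 22×6.8/18.8 = 7.96 V, R_Th = R_1‖R_2 = 4.34 kΩ.
Base-emitter loop: V_Th = I_B·R_Th + V_BE + (β+1)I_B·R_E, so I_B = (7.96 − 0.7) / (4.34 + 251×1.8) = 0.0159 mA.
I_C = β·I_B = 250×0.0159 = 3.98 mA, and I_E = (β+1)I_B = 3.99 mA.
V_CE = V_CC − I_C·R_C − I_E·R_E = 22 − 3.98×1.5 − 3.99×1.8 = 8.85 V.
V_CE = 8.85 V > 0.2 V confirms active-region operation.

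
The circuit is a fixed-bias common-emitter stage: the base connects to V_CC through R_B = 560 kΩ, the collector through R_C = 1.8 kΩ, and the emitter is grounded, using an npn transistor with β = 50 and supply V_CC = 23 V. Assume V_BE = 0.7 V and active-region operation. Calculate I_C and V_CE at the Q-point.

Base loop: V_CC = I_B·R_B + V_BE, so I_B = (23 − 0.7)/560 kΩ = 0.0398 mA.
In the active region I_C = β·I_B = 50 × 0.0398 = 1.99 mA.
Collector loop: V_CE = V_CC − I_C·R_C = 23 − 1.99×1.8 = 19.4 V.
Since V_CE = 19.4 V > V_CE(sat) ≈ 0.2 V, the transistor is in the active region as assumed.

I_C ≈ 2 mA, V_CE ≈ 19 V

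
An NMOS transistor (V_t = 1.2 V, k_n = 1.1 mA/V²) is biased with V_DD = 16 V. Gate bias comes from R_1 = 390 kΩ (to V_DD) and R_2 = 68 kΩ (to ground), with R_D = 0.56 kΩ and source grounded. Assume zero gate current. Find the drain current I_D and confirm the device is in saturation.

I_D ≈ 0.76 mA

V_G = V_DD·R_2/(R_1+R_2) = 16×68/458 = 2.38 V. With the source grounded, V_GS = V_G = 2.38 V.
Assume saturation: I_D = (k_n/2)(V_GS − V_t)² = (1.1/2)×(2.38 − 1.2)² = 0.55×1.18² = 0.76 mA.
V_DS = V_DD − I_D·R_D = 16 − 0.76×0.56 = 15.6 V.
Saturation requires V_DS ≥ V_GS − V_t = 1.18 V; 15.6 ≥ 1.18 ✓.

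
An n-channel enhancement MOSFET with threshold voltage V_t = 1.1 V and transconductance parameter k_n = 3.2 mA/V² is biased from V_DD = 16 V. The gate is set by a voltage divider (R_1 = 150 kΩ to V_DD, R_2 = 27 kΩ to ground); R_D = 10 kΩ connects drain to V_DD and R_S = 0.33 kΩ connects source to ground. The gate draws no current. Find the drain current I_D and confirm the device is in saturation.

I_D ≈ 1.3 mA

V_G = V_DD·R_2/(R_1+R_2) = 16×27/177 = 2.44 V.
Assume saturation: I_D = (k_n/2)(V_GS − V_t)² with V_GS = V_G − I_D·R_S = 2.44 − 0.33·I_D.
Substituting gives 0.174·I_D² − 2.42·I_D + 2.88 = 0, with roots I_D = 1.32 or 12.5 mA.
The root I_D = 12.5 mA gives V_GS = -1.7 V ≤ V_t, so take I_D = 1.32 mA.
Then V_GS = 2.01 V and V_DS = V_DD − I_D(R_D+R_S) = 16 − 1.32×10.3 = 2.41 V.
Saturation requires V_DS ≥ V_GS − V_t = 0.907 V; 2.41 ≥ 0.907 ✓.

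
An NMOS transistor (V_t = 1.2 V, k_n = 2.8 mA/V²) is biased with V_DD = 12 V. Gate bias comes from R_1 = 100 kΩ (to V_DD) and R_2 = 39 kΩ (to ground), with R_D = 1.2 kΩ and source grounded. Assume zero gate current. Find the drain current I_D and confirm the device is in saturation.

I_D ≈ 6.6 mA

V_G = V_DD·R_2/(R_1+R_2) = 12×39/139 = 3.37 V. With the source grounded, V_GS = V_G = 3.37 V.
Assume saturation: I_D = (k_n/2)(V_GS − V_t)² = (2.8/2)×(3.37 − 1.2)² = 1.4×2.17² = 6.57 mA.
V_DS = V_DD − I_D·R_D = 12 − 6.57×1.2 = 4.11 V.
Saturation requires V_DS ≥ V_GS − V_t = 2.17 V; 4.11 ≥ 2.17 ✓.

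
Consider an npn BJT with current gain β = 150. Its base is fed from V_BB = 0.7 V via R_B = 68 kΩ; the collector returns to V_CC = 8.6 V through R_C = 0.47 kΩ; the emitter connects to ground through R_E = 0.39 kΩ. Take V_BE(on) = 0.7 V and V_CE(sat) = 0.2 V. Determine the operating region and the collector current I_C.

cutoff; I_C ≈ 0

V_BB = 0.7 V ≤ V_BE(on) = 0.7 V, so the base-emitter junction is not forward biased.
The transistor is in cutoff: I_B = I_C = 0.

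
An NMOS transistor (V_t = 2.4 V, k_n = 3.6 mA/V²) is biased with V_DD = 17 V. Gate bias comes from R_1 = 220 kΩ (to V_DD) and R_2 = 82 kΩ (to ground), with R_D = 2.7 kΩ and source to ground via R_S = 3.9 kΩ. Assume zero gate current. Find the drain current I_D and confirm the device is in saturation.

V_G = V_DD·R_2/(R_1+R_2) = 17×82/302 = 4.62 V.
Assume saturation: I_D = (k_n/2)(V_GS − V_t)² with V_GS = V_G − I_D·R_S = 4.62 − 3.9·I_D.
Substituting gives 27.4·I_D² − 32.1·I_D + 8.84 = 0, with roots I_D = 0.441 or 0.732 mA.
The root I_D = 0.732 mA gives V_GS = 1.76 V ≤ V_t, so take I_D = 0.441 mA.
Then V_GS = 2.9 V and V_DS = V_DD − I_D(R_D+R_S) = 17 − 0.441×6.6 = 14.1 V.
Saturation requires V_DS ≥ V_GS − V_t = 0.495 V; 14.1 ≥ 0.495 ✓.

I_D ≈ 0.44 mA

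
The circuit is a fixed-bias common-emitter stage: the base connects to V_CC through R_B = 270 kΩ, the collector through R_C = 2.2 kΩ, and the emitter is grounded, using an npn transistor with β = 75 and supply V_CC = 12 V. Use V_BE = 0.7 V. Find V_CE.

Base loop: V_CC = I_B·R_B + V_BE, so I_B = (12 − 0.7)/270 kΩ = 0.0419 mA.
In the active region I_C = β·I_B = 75 × 0.0419 = 3.14 mA.
Collector loop: V_CE = V_CC − I_C·R_C = 12 − 3.14×2.2 = 5.09 V.
Since V_CE = 5.09 V > V_CE(sat) ≈ 0.2 V, the transistor is in the active region as assumed.

V_CE ≈ 5.1 V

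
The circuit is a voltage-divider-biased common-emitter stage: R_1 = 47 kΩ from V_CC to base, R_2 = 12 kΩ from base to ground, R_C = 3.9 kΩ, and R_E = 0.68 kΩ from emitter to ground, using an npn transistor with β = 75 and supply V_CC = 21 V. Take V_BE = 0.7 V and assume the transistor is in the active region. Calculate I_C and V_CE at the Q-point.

I_C ≈ 4.4 mA, V_CE ≈ 0.93 V

Thevenize the base divider: V_Th = V_CC·R_2/(R_1+R_2) = 21×12/59 = 4.27 V, R_Th = R_1‖R_2 = 9.56 kΩ.
Base-emitter loop: V_Th = I_B·R_Th + V_BE + (β+1)I_B·R_E, so I_B = (4.27 − 0.7) / (9.56 + 76×0.68) = 0.0583 mA.
I_C = β·I_B = 75×0.0583 = 4.37 mA, and I_E = (β+1)I_B = 4.43 mA.
V_CE = V_CC − I_C·R_C − I_E·R_E = 21 − 4.37×3.9 − 4.43×0.68 = 0.929 V.
V_CE = 0.929 V > 0.2 V confirms active-region operation.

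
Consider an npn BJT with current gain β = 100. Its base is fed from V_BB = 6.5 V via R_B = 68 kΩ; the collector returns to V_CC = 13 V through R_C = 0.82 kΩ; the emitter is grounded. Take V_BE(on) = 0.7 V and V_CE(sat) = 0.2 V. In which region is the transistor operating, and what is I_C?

active; I_C ≈ 8.5 mA

Assume active. Base-emitter loop: I_B = (V_BB − V_BE)/R_B = (6.5 − 0.7)/68 = 0.0853 mA.
I_C = β·I_B = 100×0.0853 = 8.53 mA.
V_CE = V_CC − I_C·R_C = 13 − 8.53×0.82 = 6.01 V > V_CE(sat), so the active-region assumption holds.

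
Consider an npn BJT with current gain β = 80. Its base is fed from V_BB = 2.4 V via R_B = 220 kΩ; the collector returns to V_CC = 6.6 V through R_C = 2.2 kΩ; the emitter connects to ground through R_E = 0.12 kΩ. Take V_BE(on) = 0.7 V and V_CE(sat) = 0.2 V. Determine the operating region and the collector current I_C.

active; I_C ≈ 0.59 mA

Assume active. Base-emitter loop: I_B = (V_BB − V_BE)/(R_B + (β+1)R_E) = (2.4 − 0.7)/(220 + 81×0.12) = 0.0074 mA.
I_C = β·I_B = 80×0.0074 = 0.592 mA.
V_CE = V_CC − I_C·R_C − I_E·R_E = 6.6 − 0.592×2.2 − 0.599×0.12 = 5.23 V > V_CE(sat), so the active-region assumption holds.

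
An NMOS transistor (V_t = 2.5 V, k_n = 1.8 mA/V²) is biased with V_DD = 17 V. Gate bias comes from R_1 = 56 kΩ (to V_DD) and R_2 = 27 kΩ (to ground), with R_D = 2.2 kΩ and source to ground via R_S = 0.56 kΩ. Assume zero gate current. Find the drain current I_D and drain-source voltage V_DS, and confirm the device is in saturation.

I_D ≈ 2.5 mA, V_DS ≈ 10 V

V_G = V_DD·R_2/(R_1+R_2) = 17×27/83 = 5.53 V.
Assume saturation: I_D = (k_n/2)(V_GS − V_t)² with V_GS = V_G − I_D·R_S = 5.53 − 0.56·I_D.
Substituting gives 0.282·I_D² − 4.05·I_D + 8.26 = 0, with roots I_D = 2.46 or 11.9 mA.
The root I_D = 11.9 mA gives V_GS = -1.14 V ≤ V_t, so take I_D = 2.46 mA.
Then V_GS = 4.15 V and V_DS = V_DD − I_D(R_D+R_S) = 17 − 2.46×2.76 = 10.2 V.
Saturation requires V_DS ≥ V_GS − V_t = 1.65 V; 10.2 ≥ 1.65 ✓.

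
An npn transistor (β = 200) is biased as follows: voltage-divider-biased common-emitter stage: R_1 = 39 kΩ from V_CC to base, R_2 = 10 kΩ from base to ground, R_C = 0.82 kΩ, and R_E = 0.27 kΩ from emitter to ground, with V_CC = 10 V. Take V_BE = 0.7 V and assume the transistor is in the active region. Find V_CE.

V_CE ≈ 5.3 V

Thevenize the base divider: V_Th = V_CC·R_2/(R_1+R_2) = 10×10/49 = 2.04 V, R_Th = R_1‖R_2 = 7.96 kΩ.
Base-emitter loop: V_Th = I_B·R_Th + V_BE + (β+1)I_B·R_E, so I_B = (2.04 − 0.7) / (7.96 + 201×0.27) = 0.0215 mA.
I_C = β·I_B = 200×0.0215 = 4.31 mA, and I_E = (β+1)I_B = 4.33 mA.
V_CE = V_CC − I_C·R_C − I_E·R_E = 10 − 4.31×0.82 − 4.33×0.27 = 5.3 V.
V_CE = 5.3 V > 0.2 V confirms active-region operation.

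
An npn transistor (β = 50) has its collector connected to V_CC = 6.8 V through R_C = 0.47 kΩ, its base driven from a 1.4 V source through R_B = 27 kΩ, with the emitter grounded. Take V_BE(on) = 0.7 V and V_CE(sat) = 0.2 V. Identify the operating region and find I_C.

Assume active. Base-emitter loop: I_B = (V_BB − V_BE)/R_B = (1.4 − 0.7)/27 = 0.0259 mA.
I_C = β·I_B = 50×0.0259 = 1.3 mA.
V_CE = V_CC − I_C·R_C = 6.8 − 1.3×0.47 = 6.19 V > V_CE(sat), so the active-region assumption holds.

active; I_C ≈ 1.3 mA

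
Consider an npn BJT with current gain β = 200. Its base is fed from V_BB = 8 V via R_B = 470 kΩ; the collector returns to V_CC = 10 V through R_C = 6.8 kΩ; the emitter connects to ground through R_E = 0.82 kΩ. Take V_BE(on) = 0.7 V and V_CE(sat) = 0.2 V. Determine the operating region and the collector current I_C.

saturation; I_C ≈ 1.3 mA

Assume active: I_B = (8 − 0.7)/(470 + 201×0.82) = 0.0115 mA, I_C = β·I_B = 2.3 mA.
Then V_CE = 10 − 2.3×6.8 − 2.31×0.82 = -7.53 V < 0.2 V — the active assumption fails.
Re-solve with V_CE = 0.2 V. KCL at the emitter: V_E/R_E = (V_BB−0.7−V_E)/R_B + (V_CC−0.2−V_E)/R_C, giving V_E = 1.06 V.
I_C = (V_CC − 0.2 − V_E)/R_C = (9.8 − 1.06)/6.8 = 1.28 mA.
Check: I_B = (7.3 − 1.06)/470 = 0.0133 mA, and β·I_B = 2.65 mA > I_C, confirming saturation.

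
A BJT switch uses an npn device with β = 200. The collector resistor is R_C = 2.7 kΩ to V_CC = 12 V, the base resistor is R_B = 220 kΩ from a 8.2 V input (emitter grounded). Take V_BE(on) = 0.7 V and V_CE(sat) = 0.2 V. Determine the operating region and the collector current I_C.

Assume active: I_B = (8.2 − 0.7)/220 = 0.0341 mA, giving I_C = β·I_B = 6.82 mA.
But then V_CE = 12 − 6.82×2.7 = -6.41 V < V_CE(sat) = 0.2 V — impossible in the active region.
So the transistor is saturated. With V_CE = 0.2 V, I_C = (V_CC − 0.2)/R_C = 11.8/2.7 = 4.37 mA.
Check: β·I_B = 6.82 mA > I_C = 4.37 mA, confirming saturation.

saturation; I_C ≈ 4.4 mA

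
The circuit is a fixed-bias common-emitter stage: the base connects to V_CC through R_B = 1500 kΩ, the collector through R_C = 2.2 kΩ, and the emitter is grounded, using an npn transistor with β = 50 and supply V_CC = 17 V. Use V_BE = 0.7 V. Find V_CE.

V_CE ≈ 16 V

Base loop: V_CC = I_B·R_B + V_BE, so I_B = (17 − 0.7)/1500 kΩ = 0.0109 mA.
In the active region I_C = β·I_B = 50 × 0.0109 = 0.543 mA.
Collector loop: V_CE = V_CC − I_C·R_C = 17 − 0.543×2.2 = 15.8 V.
Since V_CE = 15.8 V > V_CE(sat) ≈ 0.2 V, the transistor is in the active region as assumed.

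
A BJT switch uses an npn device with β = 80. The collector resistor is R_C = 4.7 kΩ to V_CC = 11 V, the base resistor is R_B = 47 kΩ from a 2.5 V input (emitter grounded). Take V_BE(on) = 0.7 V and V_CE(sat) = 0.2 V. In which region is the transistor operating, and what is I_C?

saturation; I_C ≈ 2.3 mA

Assume active: I_B = (2.5 − 0.7)/47 = 0.0383 mA, giving I_C = β·I_B = 3.06 mA.
But then V_CE = 11 − 3.06×4.7 = -3.4 V < V_CE(sat) = 0.2 V — impossible in the active region.
So the transistor is saturated. With V_CE = 0.2 V, I_C = (V_CC − 0.2)/R_C = 10.8/4.7 = 2.3 mA.
Check: β·I_B = 3.06 mA > I_C = 2.3 mA, confirming saturation.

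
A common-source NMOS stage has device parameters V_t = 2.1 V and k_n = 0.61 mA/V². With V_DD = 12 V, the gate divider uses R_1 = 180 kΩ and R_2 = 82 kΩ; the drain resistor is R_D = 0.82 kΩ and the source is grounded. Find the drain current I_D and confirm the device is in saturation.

V_G = V_DD·R_2/(R_1+R_2) = 12×82/262 = 3.76 V. With the source grounded, V_GS = V_G = 3.76 V.
Assume saturation: I_D = (k_n/2)(V_GS − V_t)² = (0.61/2)×(3.76 − 2.1)² = 0.305×1.66² = 0.836 mA.
V_DS = V_DD − I_D·R_D = 12 − 0.836×0.82 = 11.3 V.
Saturation requires V_DS ≥ V_GS − V_t = 1.66 V; 11.3 ≥ 1.66 ✓.

I_D ≈ 0.84 mA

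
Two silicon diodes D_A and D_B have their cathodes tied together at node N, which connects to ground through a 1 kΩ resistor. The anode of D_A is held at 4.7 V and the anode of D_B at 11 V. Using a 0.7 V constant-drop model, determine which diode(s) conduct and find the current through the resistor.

Only D_B conducts; I_R ≈ 10 mA

Assume both conduct. Then node N would need to be at both 4.7−0.7 = 4 V and 11−0.7 = 10.3 V, which is impossible.
Assume only D_B conducts: V_N = 11 − 0.7 = 10.3 V, so I_R = 10.3/1 = 10.3 mA.
Check D_A: its anode-to-cathode voltage is 4.7 − 10.3 = -5.6 V < 0.7 V, so it is off. The assumption is consistent.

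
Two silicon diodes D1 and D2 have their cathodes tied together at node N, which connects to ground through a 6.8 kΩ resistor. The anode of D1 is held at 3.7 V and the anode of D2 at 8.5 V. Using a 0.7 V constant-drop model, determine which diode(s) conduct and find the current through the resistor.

Assume both conduct. Then node N would need to be at both 3.7−0.7 = 3 V and 8.5−0.7 = 7.8 V, which is impossible.
Assume only D2 conducts: V_N = 8.5 − 0.7 = 7.8 V, so I_R = 7.8/6.8 = 1.15 mA.
Check D1: its anode-to-cathode voltage is 3.7 − 7.8 = -4.1 V < 0.7 V, so it is off. The assumption is consistent.

Only D2 conducts; I_R ≈ 1.1 mA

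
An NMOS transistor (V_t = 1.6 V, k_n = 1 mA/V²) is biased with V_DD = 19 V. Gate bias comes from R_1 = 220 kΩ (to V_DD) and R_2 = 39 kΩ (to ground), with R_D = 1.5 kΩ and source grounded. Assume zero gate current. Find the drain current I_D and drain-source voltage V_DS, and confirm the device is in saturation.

V_G = V_DD·R_2/(R_1+R_2) = 19×39/259 = 2.86 V. With the source grounded, V_GS = V_G = 2.86 V.
Assume saturation: I_D = (k_n/2)(V_GS − V_t)² = (1/2)×(2.86 − 1.6)² = 0.5×1.26² = 0.795 mA.
V_DS = V_DD − I_D·R_D = 19 − 0.795×1.5 = 17.8 V.
Saturation requires V_DS ≥ V_GS − V_t = 1.26 V; 17.8 ≥ 1.26 ✓.

I_D ≈ 0.8 mA, V_DS ≈ 18 V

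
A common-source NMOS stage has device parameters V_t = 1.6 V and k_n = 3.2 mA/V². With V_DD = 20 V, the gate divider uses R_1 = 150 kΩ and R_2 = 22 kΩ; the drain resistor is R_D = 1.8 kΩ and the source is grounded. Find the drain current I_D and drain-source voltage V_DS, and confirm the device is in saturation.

I_D ≈ 1.5 mA, V_DS ≈ 17 V

V_G = V_DD·R_2/(R_1+R_2) = 20×22/172 = 2.56 V. With the source grounded, V_GS = V_G = 2.56 V.
Assume saturation: I_D = (k_n/2)(V_GS − V_t)² = (3.2/2)×(2.56 − 1.6)² = 1.6×0.958² = 1.47 mA.
V_DS = V_DD − I_D·R_D = 20 − 1.47×1.8 = 17.4 V.
Saturation requires V_DS ≥ V_GS − V_t = 0.958 V; 17.4 ≥ 0.958 ✓.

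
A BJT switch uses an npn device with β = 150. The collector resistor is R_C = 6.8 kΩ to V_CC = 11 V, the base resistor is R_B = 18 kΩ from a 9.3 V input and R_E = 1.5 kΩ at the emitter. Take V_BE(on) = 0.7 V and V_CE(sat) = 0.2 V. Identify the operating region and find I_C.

saturation; I_C ≈ 1.2 mA

Assume active: I_B = (9.3 − 0.7)/(18 + 151×1.5) = 0.0352 mA, I_C = β·I_B = 5.28 mA.
Then V_CE = 11 − 5.28×6.8 − 5.31×1.5 = -32.8 V < 0.2 V — the active assumption fails.
Re-solve with V_CE = 0.2 V. KCL at the emitter: V_E/R_E = (V_BB−0.7−V_E)/R_B + (V_CC−0.2−V_E)/R_C, giving V_E = 2.38 V.
I_C = (V_CC − 0.2 − V_E)/R_C = (10.8 − 2.38)/6.8 = 1.24 mA.
Check: I_B = (8.6 − 2.38)/18 = 0.346 mA, and β·I_B = 51.9 mA > I_C, confirming saturation.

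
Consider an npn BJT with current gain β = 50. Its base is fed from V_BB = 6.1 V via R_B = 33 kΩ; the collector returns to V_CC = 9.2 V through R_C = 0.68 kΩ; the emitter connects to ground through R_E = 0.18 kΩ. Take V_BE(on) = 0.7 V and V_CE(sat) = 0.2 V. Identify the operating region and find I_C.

active; I_C ≈ 6.4 mA

Assume active. Base-emitter loop: I_B = (V_BB − V_BE)/(R_B + (β+1)R_E) = (6.1 − 0.7)/(33 + 51×0.18) = 0.128 mA.
I_C = β·I_B = 50×0.128 = 6.4 mA.
V_CE = V_CC − I_C·R_C − I_E·R_E = 9.2 − 6.4×0.68 − 6.53×0.18 = 3.67 V > V_CE(sat), so the active-region assumption holds.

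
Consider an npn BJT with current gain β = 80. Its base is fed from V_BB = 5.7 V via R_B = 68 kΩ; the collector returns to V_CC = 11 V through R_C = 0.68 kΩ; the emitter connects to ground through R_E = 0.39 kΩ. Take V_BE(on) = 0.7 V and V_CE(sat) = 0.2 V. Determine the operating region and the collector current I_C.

active; I_C ≈ 4 mA

Assume active. Base-emitter loop: I_B = (V_BB − V_BE)/(R_B + (β+1)R_E) = (5.7 − 0.7)/(68 + 81×0.39) = 0.0502 mA.
I_C = β·I_B = 80×0.0502 = 4.02 mA.
V_CE = V_CC − I_C·R_C − I_E·R_E = 11 − 4.02×0.68 − 4.07×0.39 = 6.68 V > V_CE(sat), so the active-region assumption holds.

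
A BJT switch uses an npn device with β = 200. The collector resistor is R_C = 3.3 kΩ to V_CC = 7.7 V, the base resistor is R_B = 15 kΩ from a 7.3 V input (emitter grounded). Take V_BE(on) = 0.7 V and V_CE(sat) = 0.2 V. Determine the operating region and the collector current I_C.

saturation; I_C ≈ 2.3 mA

Assume active: I_B = (7.3 − 0.7)/15 = 0.44 mA, giving I_C = β·I_B = 88 mA.
But then V_CE = 7.7 − 88×3.3 = -283 V < V_CE(sat) = 0.2 V — impossible in the active region.
So the transistor is saturated. With V_CE = 0.2 V, I_C = (V_CC − 0.2)/R_C = 7.5/3.3 = 2.27 mA.
Check: β·I_B = 88 mA > I_C = 2.27 mA, confirming saturation.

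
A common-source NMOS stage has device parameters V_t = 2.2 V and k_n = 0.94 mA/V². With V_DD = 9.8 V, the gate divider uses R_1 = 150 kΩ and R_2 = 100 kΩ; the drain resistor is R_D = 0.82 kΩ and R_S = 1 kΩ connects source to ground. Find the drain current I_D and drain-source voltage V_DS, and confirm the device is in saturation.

V_G = V_DD·R_2/(R_1+R_2) = 9.8×100/250 = 3.92 V.
Assume saturation: I_D = (k_n/2)(V_GS − V_t)² with V_GS = V_G − I_D·R_S = 3.92 − 1·I_D.
Substituting gives 0.47·I_D² − 2.62·I_D + 1.39 = 0, with roots I_D = 0.595 or 4.97 mA.
The root I_D = 4.97 mA gives V_GS = -1.05 V ≤ V_t, so take I_D = 0.595 mA.
Then V_GS = 3.33 V and V_DS = V_DD − I_D(R_D+R_S) = 9.8 − 0.595×1.82 = 8.72 V.
Saturation requires V_DS ≥ V_GS − V_t = 1.13 V; 8.72 ≥ 1.13 ✓.

I_D ≈ 0.59 mA, V_DS ≈ 8.7 V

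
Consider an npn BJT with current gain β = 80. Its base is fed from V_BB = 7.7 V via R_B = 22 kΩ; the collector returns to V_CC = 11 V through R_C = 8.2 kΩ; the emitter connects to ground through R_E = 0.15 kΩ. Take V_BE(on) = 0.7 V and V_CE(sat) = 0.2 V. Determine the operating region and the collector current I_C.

Assume active: I_B = (7.7 − 0.7)/(22 + 81×0.15) = 0.205 mA, I_C = β·I_B = 16.4 mA.
Then V_CE = 11 − 16.4×8.2 − 16.6×0.15 = -126 V < 0.2 V — the active assumption fails.
Re-solve with V_CE = 0.2 V. KCL at the emitter: V_E/R_E = (V_BB−0.7−V_E)/R_B + (V_CC−0.2−V_E)/R_C, giving V_E = 0.239 V.
I_C = (V_CC − 0.2 − V_E)/R_C = (10.8 − 0.239)/8.2 = 1.29 mA.
Check: I_B = (7 − 0.239)/22 = 0.307 mA, and β·I_B = 24.6 mA > I_C, confirming saturation.

saturation; I_C ≈ 1.3 mA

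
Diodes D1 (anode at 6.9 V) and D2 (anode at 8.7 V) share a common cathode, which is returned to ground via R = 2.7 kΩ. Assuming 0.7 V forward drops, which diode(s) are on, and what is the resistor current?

Assume both conduct. Then node N would need to be at both 6.9−0.7 = 6.2 V and 8.7−0.7 = 8 V, which is impossible.
Assume only D2 conducts: V_N = 8.7 − 0.7 = 8 V, so I_R = 8/2.7 = 2.96 mA.
Check D1: its anode-to-cathode voltage is 6.9 − 8 = -1.1 V < 0.7 V, so it is off. The assumption is consistent.

Only D2 conducts; I_R ≈ 3 mA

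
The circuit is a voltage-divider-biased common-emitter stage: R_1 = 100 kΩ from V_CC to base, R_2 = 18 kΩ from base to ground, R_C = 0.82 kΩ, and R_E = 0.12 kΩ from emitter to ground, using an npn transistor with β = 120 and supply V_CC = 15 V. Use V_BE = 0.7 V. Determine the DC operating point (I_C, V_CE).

I_C ≈ 6.4 mA, V_CE ≈ 9 V

Thevenize the base divider: V_Th = V_CC·R_2/(R_1+R_2) = 15×18/118 = 2.29 V, R_Th = R_1‖R_2 = 15.3 kΩ.
Base-emitter loop: V_Th = I_B·R_Th + V_BE + (β+1)I_B·R_E, so I_B = (2.29 − 0.7) / (15.3 + 121×0.12) = 0.0533 mA.
I_C = β·I_B = 120×0.0533 = 6.4 mA, and I_E = (β+1)I_B = 6.45 mA.
V_CE = V_CC − I_C·R_C − I_E·R_E = 15 − 6.4×0.82 − 6.45×0.12 = 8.98 V.
V_CE = 8.98 V > 0.2 V confirms active-region operation.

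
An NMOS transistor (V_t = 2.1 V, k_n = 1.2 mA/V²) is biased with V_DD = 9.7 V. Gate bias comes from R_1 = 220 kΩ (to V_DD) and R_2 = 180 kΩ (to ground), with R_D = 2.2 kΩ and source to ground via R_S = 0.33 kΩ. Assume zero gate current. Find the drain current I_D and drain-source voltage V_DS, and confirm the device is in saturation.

V_G = V_DD·R_2/(R_1+R_2) = 9.7×180/400 = 4.36 V.
Assume saturation: I_D = (k_n/2)(V_GS − V_t)² with V_GS = V_G − I_D·R_S = 4.36 − 0.33·I_D.
Substituting gives 0.0653·I_D² − 1.9·I_D + 3.08 = 0, with roots I_D = 1.73 or 27.3 mA.
The root I_D = 27.3 mA gives V_GS = -4.65 V ≤ V_t, so take I_D = 1.73 mA.
Then V_GS = 3.8 V and V_DS = V_DD − I_D(R_D+R_S) = 9.7 − 1.73×2.53 = 5.34 V.
Saturation requires V_DS ≥ V_GS − V_t = 1.7 V; 5.34 ≥ 1.7 ✓.

I_D ≈ 1.7 mA, V_DS ≈ 5.3 V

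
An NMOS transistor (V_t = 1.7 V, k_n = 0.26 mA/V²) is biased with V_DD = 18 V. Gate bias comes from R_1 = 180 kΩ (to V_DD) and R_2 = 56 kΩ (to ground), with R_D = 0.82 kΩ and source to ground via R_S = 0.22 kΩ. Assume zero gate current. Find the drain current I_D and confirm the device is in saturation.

I_D ≈ 0.75 mA

V_G = V_DD·R_2/(R_1+R_2) = 18×56/236 = 4.27 V.
Assume saturation: I_D = (k_n/2)(V_GS − V_t)² with V_GS = V_G − I_D·R_S = 4.27 − 0.22·I_D.
Substituting gives 0.00629·I_D² − 1.15·I_D + 0.859 = 0, with roots I_D = 0.752 or 182 mA.
The root I_D = 182 mA gives V_GS = -35.7 V ≤ V_t, so take I_D = 0.752 mA.
Then V_GS = 4.11 V and V_DS = V_DD − I_D(R_D+R_S) = 18 − 0.752×1.04 = 17.2 V.
Saturation requires V_DS ≥ V_GS − V_t = 2.41 V; 17.2 ≥ 2.41 ✓.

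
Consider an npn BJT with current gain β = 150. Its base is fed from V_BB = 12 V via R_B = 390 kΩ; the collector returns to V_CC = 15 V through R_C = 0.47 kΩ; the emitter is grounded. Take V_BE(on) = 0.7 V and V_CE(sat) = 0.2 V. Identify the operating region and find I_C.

active; I_C ≈ 4.3 mA

Assume active. Base-emitter loop: I_B = (V_BB − V_BE)/R_B = (12 − 0.7)/390 = 0.029 mA.
I_C = β·I_B = 150×0.029 = 4.35 mA.
V_CE = V_CC − I_C·R_C = 15 − 4.35×0.47 = 13 V > V_CE(sat), so the active-region assumption holds.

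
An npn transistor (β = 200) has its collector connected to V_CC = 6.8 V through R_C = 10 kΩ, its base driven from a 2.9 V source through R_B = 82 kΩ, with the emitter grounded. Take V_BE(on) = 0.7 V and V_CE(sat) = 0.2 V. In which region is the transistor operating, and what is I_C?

saturation; I_C ≈ 0.66 mA

Assume active: I_B = (2.9 − 0.7)/82 = 0.0268 mA, giving I_C = β·I_B = 5.37 mA.
But then V_CE = 6.8 − 5.37×10 = -46.9 V < V_CE(sat) = 0.2 V — impossible in the active region.
So the transistor is saturated. With V_CE = 0.2 V, I_C = (V_CC − 0.2)/R_C = 6.6/10 = 0.66 mA.
Check: β·I_B = 5.37 mA > I_C = 0.66 mA, confirming saturation.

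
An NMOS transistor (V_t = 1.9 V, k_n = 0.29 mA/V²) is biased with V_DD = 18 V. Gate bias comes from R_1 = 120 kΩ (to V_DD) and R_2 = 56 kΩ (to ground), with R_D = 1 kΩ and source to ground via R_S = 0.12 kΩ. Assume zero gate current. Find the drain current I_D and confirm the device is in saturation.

V_G = V_DD·R_2/(R_1+R_2) = 18×56/176 = 5.73 V.
Assume saturation: I_D = (k_n/2)(V_GS − V_t)² with V_GS = V_G − I_D·R_S = 5.73 − 0.12·I_D.
Substituting gives 0.00209·I_D² − 1.13·I_D + 2.12 = 0, with roots I_D = 1.88 or 541 mA.
The root I_D = 541 mA gives V_GS = -59.2 V ≤ V_t, so take I_D = 1.88 mA.
Then V_GS = 5.5 V and V_DS = V_DD − I_D(R_D+R_S) = 18 − 1.88×1.12 = 15.9 V.
Saturation requires V_DS ≥ V_GS − V_t = 3.6 V; 15.9 ≥ 3.6 ✓.

I_D ≈ 1.9 mA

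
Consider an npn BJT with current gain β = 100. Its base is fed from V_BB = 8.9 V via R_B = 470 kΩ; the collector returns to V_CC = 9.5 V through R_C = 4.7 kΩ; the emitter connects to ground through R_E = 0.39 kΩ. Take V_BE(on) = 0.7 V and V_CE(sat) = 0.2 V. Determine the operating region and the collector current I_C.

active; I_C ≈ 1.6 mA

Assume active. Base-emitter loop: I_B = (V_BB − V_BE)/(R_B + (β+1)R_E) = (8.9 − 0.7)/(470 + 101×0.39) = 0.0161 mA.
I_C = β·I_B = 100×0.0161 = 1.61 mA.
V_CE = V_CC − I_C·R_C − I_E·R_E = 9.5 − 1.61×4.7 − 1.63×0.39 = 1.3 V > V_CE(sat), so the active-region assumption holds.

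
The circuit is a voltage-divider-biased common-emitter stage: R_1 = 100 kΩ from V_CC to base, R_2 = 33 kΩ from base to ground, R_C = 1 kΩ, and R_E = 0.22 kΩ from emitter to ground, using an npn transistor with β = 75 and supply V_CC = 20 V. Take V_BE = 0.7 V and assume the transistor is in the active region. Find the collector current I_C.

I_C ≈ 7.7 mA

Thevenize the base divider: V_Th = V_CC·R_2/(R_1+R_2) = 20×33/133 = 4.96 V, R_Th = R_1‖R_2 = 24.8 kΩ.
Base-emitter loop: V_Th = I_B·R_Th + V_BE + (β+1)I_B·R_E, so I_B = (4.96 − 0.7) / (24.8 + 76×0.22) = 0.103 mA.
I_C = β·I_B = 75×0.103 = 7.7 mA, and I_E = (β+1)I_B = 7.8 mA.
V_CE = V_CC − I_C·R_C − I_E·R_E = 20 − 7.7×1 − 7.8×0.22 = 10.6 V.
V_CE = 10.6 V > 0.2 V confirms active-region operation.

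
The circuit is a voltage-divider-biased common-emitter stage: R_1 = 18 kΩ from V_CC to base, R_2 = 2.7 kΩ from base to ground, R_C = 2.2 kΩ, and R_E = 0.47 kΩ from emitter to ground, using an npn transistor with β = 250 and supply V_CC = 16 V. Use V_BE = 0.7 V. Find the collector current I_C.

Thevenize the base divider: V_Th = V_CC·R_2/(R_1+R_2) = 16×2.7/20.7 = 2.09 V, R_Th = R_1‖R_2 = 2.35 kΩ.
Base-emitter loop: V_Th = I_B·R_Th + V_BE + (β+1)I_B·R_E, so I_B = (2.09 − 0.7) / (2.35 + 251×0.47) = 0.0115 mA.
I_C = β·I_B = 250×0.0115 = 2.88 mA, and I_E = (β+1)I_B = 2.89 mA.
V_CE = V_CC − I_C·R_C − I_E·R_E = 16 − 2.88×2.2 − 2.89×0.47 = 8.3 V.
V_CE = 8.3 V > 0.2 V confirms active-region operation.

I_C ≈ 2.9 mA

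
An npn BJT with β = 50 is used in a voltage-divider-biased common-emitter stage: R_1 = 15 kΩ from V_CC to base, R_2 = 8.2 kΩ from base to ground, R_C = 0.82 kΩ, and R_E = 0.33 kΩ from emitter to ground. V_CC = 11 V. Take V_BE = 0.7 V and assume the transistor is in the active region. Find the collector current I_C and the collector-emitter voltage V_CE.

I_C ≈ 7.2 mA, V_CE ≈ 2.7 V

Thevenize the base divider: V_Th = V_CC·R_2/(R_1+R_2) = 11×8.2/23.2 = 3.89 V, R_Th = R_1‖R_2 = 5.3 kΩ.
Base-emitter loop: V_Th = I_B·R_Th + V_BE + (β+1)I_B·R_E, so I_B = (3.89 − 0.7) / (5.3 + 51×0.33) = 0.144 mA.
I_C = β·I_B = 50×0.144 = 7.2 mA, and I_E = (β+1)I_B = 7.35 mA.
V_CE = V_CC − I_C·R_C − I_E·R_E = 11 − 7.2×0.82 − 7.35×0.33 = 2.67 V.
V_CE = 2.67 V > 0.2 V confirms active-region operation.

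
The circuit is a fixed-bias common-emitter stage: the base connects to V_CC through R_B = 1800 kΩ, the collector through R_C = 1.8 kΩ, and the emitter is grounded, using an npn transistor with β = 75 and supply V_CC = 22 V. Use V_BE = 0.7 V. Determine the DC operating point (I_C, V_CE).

I_C ≈ 0.89 mA, V_CE ≈ 20 V

Base loop: V_CC = I_B·R_B + V_BE, so I_B = (22 − 0.7)/1800 kΩ = 0.0118 mA.
In the active region I_C = β·I_B = 75 × 0.0118 = 0.888 mA.
Collector loop: V_CE = V_CC − I_C·R_C = 22 − 0.888×1.8 = 20.4 V.
Since V_CE = 20.4 V > V_CE(sat) ≈ 0.2 V, the transistor is in the active region as assumed.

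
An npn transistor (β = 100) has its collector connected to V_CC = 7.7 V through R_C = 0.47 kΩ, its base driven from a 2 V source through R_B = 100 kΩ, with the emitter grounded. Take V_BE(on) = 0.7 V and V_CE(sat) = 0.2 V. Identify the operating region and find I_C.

Assume active. Base-emitter loop: I_B = (V_BB − V_BE)/R_B = (2 − 0.7)/100 = 0.013 mA.
I_C = β·I_B = 100×0.013 = 1.3 mA.
V_CE = V_CC − I_C·R_C = 7.7 − 1.3×0.47 = 7.09 V > V_CE(sat), so the active-region assumption holds.

active; I_C ≈ 1.3 mA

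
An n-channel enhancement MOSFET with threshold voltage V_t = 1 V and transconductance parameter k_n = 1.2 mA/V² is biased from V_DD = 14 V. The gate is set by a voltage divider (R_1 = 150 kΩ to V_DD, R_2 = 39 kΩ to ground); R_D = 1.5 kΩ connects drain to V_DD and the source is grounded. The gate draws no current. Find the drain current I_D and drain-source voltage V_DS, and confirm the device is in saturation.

V_G = V_DD·R_2/(R_1+R_2) = 14×39/189 = 2.89 V. With the source grounded, V_GS = V_G = 2.89 V.
Assume saturation: I_D = (k_n/2)(V_GS − V_t)² = (1.2/2)×(2.89 − 1)² = 0.6×1.89² = 2.14 mA.
V_DS = V_DD − I_D·R_D = 14 − 2.14×1.5 = 10.8 V.
Saturation requires V_DS ≥ V_GS − V_t = 1.89 V; 10.8 ≥ 1.89 ✓.

I_D ≈ 2.1 mA, V_DS ≈ 11 V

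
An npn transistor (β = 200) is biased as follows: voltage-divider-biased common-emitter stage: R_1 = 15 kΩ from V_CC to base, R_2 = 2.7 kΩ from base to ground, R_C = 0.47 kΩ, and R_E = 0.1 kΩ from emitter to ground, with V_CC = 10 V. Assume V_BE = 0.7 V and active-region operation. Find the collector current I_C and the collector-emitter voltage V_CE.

I_C ≈ 7.4 mA, V_CE ≈ 5.8 V

Thevenize the base divider: V_Th = V_CC·R_2/(R_1+R_2) = 10×2.7/17.7 = 1.53 V, R_Th = R_1‖R_2 = 2.29 kΩ.
Base-emitter loop: V_Th = I_B·R_Th + V_BE + (β+1)I_B·R_E, so I_B = (1.53 − 0.7) / (2.29 + 201×0.1) = 0.0369 mA.
I_C = β·I_B = 200×0.0369 = 7.37 mA, and I_E = (β+1)I_B = 7.41 mA.
V_CE = V_CC − I_C·R_C − I_E·R_E = 10 − 7.37×0.47 − 7.41×0.1 = 5.79 V.
V_CE = 5.79 V > 0.2 V confirms active-region operation.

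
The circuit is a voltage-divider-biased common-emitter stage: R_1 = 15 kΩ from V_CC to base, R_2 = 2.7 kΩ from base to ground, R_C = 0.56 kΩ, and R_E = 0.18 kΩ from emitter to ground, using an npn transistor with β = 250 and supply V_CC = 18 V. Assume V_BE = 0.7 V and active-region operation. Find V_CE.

Thevenize the base divider: V_Th = V_CC·R_2/(R_1+R_2) = 18×2.7/17.7 = 2.75 V, R_Th = R_1‖R_2 = 2.29 kΩ.
Base-emitter loop: V_Th = I_B·R_Th + V_BE + (β+1)I_B·R_E, so I_B = (2.75 − 0.7) / (2.29 + 251×0.18) = 0.0431 mA.
I_C = β·I_B = 250×0.0431 = 10.8 mA, and I_E = (β+1)I_B = 10.8 mA.
V_CE = V_CC − I_C·R_C − I_E·R_E = 18 − 10.8×0.56 − 10.8×0.18 = 10 V.
V_CE = 10 V > 0.2 V confirms active-region operation.

V_CE ≈ 10 V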